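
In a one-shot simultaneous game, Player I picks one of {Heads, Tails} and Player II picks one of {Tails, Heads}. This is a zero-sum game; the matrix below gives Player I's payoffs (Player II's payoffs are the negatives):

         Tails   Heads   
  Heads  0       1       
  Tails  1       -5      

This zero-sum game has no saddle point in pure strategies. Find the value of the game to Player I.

v = 1/7

For Player I to be willing to mix, Player I must be indifferent between Heads and Tails, which pins down Player II's mix.
  Player I's payoff from Heads: q·0 + (1−q)·1 = -q + 1
  Player I's payoff from Tails: q·1 + (1−q)·(-5) = 6q - 5
  -q + 1 = 6q - 5  ⇒  -7q = -6  ⇒  q = 6/7.
The value is Player I's expected payoff against this mix (using Heads): (6/7)·0 + (1/7)·1 = 1/7.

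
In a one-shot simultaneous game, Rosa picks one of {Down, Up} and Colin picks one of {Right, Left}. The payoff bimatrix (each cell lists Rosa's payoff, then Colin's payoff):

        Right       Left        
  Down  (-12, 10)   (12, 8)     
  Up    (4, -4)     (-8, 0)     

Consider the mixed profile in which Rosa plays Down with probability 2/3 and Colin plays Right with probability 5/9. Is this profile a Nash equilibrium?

Check Colin's indifference given Rosa's mix p = 2/3:
  payoff from Right = 16/3; payoff from Left = 16/3 — equal.
Check Rosa's indifference given Colin's mix q = 5/9:
  payoff from Down = -4/3; payoff from Up = -4/3 — equal.
Both players are indifferent, so neither can profitably deviate.

Yes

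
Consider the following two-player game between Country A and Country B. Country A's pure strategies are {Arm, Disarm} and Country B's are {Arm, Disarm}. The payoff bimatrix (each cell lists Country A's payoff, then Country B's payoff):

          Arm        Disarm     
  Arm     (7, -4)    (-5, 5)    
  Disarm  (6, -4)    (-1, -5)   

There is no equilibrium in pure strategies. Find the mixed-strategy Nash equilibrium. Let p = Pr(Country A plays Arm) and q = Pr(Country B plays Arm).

In a mixed equilibrium Country B is indifferent between Arm and Disarm; this condition fixes p.
  Country B's payoff from Arm: p·(-4) + (1−p)·(-4) = -4
  Country B's payoff from Disarm: p·5 + (1−p)·(-5) = 10p - 5
  -4 = 10p - 5  ⇒  -10p = -1  ⇒  p = 1/10.
Country A's indifference between Arm and Disarm determines Country B's mixing probability q:
  Country A's payoff to Arm: q·7 + (1−q)·(-5) = 12q - 5
  Country A's payoff to Disarm: q·6 + (1−q)·(-1) = 7q - 1
  12q - 5 = 7q - 1  ⇒  5q = 4  ⇒  q = 4/5.

p = 1/10, q = 4/5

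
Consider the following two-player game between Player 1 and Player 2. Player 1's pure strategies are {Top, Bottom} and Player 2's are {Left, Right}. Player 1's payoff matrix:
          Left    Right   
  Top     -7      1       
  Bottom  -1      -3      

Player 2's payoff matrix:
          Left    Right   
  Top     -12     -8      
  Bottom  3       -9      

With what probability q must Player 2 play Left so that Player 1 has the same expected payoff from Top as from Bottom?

q = 2/5

Set Player 1's expected payoff from Top equal to that from Bottom:
  Player 1's payoff from Top: q·(-7) + (1−q)·1 = -8q + 1
  Player 1's payoff from Bottom: q·(-1) + (1−q)·(-3) = 2q - 3
  -8q + 1 = 2q - 3  ⇒  -10q = -4  ⇒  q = 2/5.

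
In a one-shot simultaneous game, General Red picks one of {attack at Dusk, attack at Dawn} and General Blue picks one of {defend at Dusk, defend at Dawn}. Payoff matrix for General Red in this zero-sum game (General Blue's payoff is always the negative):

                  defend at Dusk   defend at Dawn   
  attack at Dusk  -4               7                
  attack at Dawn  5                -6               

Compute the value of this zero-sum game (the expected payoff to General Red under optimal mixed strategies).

General Blue's mix must leave General Red indifferent between attack at Dusk and attack at Dawn.
  General Red's payoff from attack at Dusk: q·(-4) + (1−q)·7 = -11q + 7
  General Red's payoff from attack at Dawn: q·5 + (1−q)·(-6) = 11q - 6
  -11q + 7 = 11q - 6  ⇒  -22q = -13  ⇒  q = 13/22.
The value is General Red's expected payoff against this mix (using attack at Dusk): (13/22)·(-4) + (9/22)·7 = 1/2.

v = 1/2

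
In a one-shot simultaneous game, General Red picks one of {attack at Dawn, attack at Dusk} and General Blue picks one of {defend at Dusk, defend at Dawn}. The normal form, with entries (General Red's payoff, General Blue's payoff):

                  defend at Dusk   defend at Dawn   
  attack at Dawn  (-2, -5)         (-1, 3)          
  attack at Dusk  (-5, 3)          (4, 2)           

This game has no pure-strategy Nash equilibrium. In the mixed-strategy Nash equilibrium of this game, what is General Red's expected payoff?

-13/8

For General Red to be willing to mix, General Red must be indifferent between attack at Dawn and attack at Dusk, which pins down General Blue's mix.
  General Red's payoff to attack at Dawn: q·(-2) + (1−q)·(-1) = -q - 1
  General Red's payoff to attack at Dusk: q·(-5) + (1−q)·4 = -9q + 4
  -q - 1 = -9q + 4  ⇒  8q = 5  ⇒  q = 5/8.
At equilibrium General Red is indifferent across rows, so General Red's payoff equals the payoff from attack at Dawn: (5/8)·(-2) + (3/8)·(-1) = -13/8.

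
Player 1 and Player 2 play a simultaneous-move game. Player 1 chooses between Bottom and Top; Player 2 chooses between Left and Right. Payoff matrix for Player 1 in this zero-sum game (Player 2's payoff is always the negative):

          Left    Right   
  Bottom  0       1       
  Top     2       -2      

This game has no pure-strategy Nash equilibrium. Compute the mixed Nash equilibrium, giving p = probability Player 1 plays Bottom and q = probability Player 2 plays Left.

Set Player 2's expected payoff from Left equal to that from Right:
  Player 2's payoff to Left: p·0 + (1−p)·(-2) = 2p - 2
  Player 2's payoff to Right: p·(-1) + (1−p)·2 = -3p + 2
  2p - 2 = -3p + 2  ⇒  5p = 4  ⇒  p = 4/5.
Set Player 1's expected payoff from Bottom equal to that from Top:
  Player 1's expected payoff from Bottom: q·0 + (1−q)·1 = -q + 1
  Player 1's expected payoff from Top: q·2 + (1−q)·(-2) = 4q - 2
  -q + 1 = 4q - 2  ⇒  -5q = -3  ⇒  q = 3/5.

p = 4/5, q = 3/5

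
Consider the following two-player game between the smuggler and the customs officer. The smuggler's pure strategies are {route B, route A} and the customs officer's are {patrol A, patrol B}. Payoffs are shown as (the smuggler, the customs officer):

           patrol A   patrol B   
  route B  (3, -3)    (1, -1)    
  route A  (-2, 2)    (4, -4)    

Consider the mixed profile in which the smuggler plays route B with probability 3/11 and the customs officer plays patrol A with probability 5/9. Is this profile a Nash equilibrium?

Given the smuggler's mix p = 3/11, the customs officer's payoff from patrol A is 7/11 but from patrol B is -35/11. The customs officer strictly prefers patrol A, so the customs officer would not mix.
So the proposed profile is not a Nash equilibrium.

No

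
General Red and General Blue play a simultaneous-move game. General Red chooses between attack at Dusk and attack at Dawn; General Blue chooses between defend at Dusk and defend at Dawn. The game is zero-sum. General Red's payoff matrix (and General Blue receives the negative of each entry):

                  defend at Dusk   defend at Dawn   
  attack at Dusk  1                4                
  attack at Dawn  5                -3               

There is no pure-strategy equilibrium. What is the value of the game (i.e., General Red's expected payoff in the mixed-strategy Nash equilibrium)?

In a mixed equilibrium General Red is indifferent between attack at Dusk and attack at Dawn; this condition fixes q.
  General Red's payoff to attack at Dusk: q·1 + (1−q)·4 = -3q + 4
  General Red's payoff to attack at Dawn: q·5 + (1−q)·(-3) = 8q - 3
  -3q + 4 = 8q - 3  ⇒  -11q = -7  ⇒  q = 7/11.
The value is General Red's expected payoff against this mix (using attack at Dusk): (7/11)·1 + (4/11)·4 = 23/11.

v = 23/11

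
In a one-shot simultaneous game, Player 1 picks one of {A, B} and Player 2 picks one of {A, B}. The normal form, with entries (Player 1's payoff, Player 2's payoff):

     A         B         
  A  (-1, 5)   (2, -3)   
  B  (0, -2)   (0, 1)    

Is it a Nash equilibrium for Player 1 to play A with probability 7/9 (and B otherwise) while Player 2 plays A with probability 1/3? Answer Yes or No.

No

Given Player 1's mix p = 7/9, Player 2's payoff from A is 31/9 but from B is -19/9. Player 2 strictly prefers A, so Player 2 would not mix.
So the proposed profile is not a Nash equilibrium.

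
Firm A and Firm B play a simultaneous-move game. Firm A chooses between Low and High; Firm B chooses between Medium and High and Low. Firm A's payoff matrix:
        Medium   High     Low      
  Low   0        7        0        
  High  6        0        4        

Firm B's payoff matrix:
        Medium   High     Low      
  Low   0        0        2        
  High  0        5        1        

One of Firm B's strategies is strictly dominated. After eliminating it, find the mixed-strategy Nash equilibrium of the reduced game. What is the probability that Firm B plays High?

Firm B's strategy Medium is strictly dominated by Low: 2 > 0 and 1 > 0. Eliminate Medium.
Set Firm A's expected payoff from Low equal to that from High:
  Firm A's payoff to Low: q·7 + (1−q)·0 = 7q
  Firm A's payoff to High: q·0 + (1−q)·4 = -4q + 4
  7q = -4q + 4  ⇒  11q = 4  ⇒  q = 4/11.

q = 4/11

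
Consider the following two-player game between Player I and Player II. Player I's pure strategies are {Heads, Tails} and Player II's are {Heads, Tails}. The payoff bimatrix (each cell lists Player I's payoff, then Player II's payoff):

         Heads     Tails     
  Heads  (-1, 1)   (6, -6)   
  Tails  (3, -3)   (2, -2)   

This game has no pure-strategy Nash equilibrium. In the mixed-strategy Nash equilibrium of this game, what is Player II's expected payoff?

-5/2

Player II's indifference between Heads and Tails determines Player I's mixing probability p:
  Player II's payoff to Heads: p·1 + (1−p)·(-3) = 4p - 3
  Player II's payoff to Tails: p·(-6) + (1−p)·(-2) = -4p - 2
  4p - 3 = -4p - 2  ⇒  8p = 1  ⇒  p = 1/8.
At equilibrium Player II is indifferent across columns, so Player II's payoff equals the payoff from Heads: (1/8)·1 + (7/8)·(-3) = -5/2.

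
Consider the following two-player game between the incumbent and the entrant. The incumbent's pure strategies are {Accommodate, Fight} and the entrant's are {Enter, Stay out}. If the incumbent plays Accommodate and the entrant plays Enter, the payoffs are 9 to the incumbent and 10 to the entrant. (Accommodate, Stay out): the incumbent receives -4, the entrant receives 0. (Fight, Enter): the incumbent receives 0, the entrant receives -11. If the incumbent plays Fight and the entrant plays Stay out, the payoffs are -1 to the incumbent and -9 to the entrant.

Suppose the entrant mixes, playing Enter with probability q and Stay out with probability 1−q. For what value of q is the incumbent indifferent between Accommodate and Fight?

Set the incumbent's expected payoff from Accommodate equal to that from Fight:
  the incumbent's payoff from Accommodate: q·9 + (1−q)·(-4) = 13q - 4
  the incumbent's payoff from Fight: q·0 + (1−q)·(-1) = q - 1
  13q - 4 = q - 1  ⇒  12q = 3  ⇒  q = 1/4.

q = 1/4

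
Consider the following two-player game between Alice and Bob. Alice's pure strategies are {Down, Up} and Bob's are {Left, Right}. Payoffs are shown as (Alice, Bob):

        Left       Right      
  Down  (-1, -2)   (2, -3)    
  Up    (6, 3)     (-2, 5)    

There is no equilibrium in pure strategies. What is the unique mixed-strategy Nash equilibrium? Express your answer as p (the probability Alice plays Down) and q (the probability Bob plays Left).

For Bob to be willing to mix, Bob must be indifferent between Left and Right, which pins down Alice's mix.
  Bob's payoff to Left: p·(-2) + (1−p)·3 = -5p + 3
  Bob's payoff to Right: p·(-3) + (1−p)·5 = -8p + 5
  -5p + 3 = -8p + 5  ⇒  3p = 2  ⇒  p = 2/3.
Alice's indifference between Down and Up determines Bob's mixing probability q:
  Alice's payoff to Down: q·(-1) + (1−q)·2 = -3q + 2
  Alice's payoff to Up: q·6 + (1−q)·(-2) = 8q - 2
  -3q + 2 = 8q - 2  ⇒  -11q = -4  ⇒  q = 4/11.

p = 2/3, q = 4/11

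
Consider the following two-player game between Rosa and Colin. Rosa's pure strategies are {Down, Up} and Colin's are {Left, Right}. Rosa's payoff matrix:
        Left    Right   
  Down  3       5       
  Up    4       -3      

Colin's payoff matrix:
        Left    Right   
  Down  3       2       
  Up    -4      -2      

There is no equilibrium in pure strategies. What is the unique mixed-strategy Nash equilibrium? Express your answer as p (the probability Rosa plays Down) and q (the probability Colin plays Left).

p = 2/3, q = 8/9

Rosa's mix must leave Colin indifferent between Left and Right.
  Colin's expected payoff from Left: p·3 + (1−p)·(-4) = 7p - 4
  Colin's expected payoff from Right: p·2 + (1−p)·(-2) = 4p - 2
  7p - 4 = 4p - 2  ⇒  3p = 2  ⇒  p = 2/3.
In a mixed equilibrium Rosa is indifferent between Down and Up; this condition fixes q.
  Rosa's payoff from Down: q·3 + (1−q)·5 = -2q + 5
  Rosa's payoff from Up: q·4 + (1−q)·(-3) = 7q - 3
  -2q + 5 = 7q - 3  ⇒  -9q = -8  ⇒  q = 8/9.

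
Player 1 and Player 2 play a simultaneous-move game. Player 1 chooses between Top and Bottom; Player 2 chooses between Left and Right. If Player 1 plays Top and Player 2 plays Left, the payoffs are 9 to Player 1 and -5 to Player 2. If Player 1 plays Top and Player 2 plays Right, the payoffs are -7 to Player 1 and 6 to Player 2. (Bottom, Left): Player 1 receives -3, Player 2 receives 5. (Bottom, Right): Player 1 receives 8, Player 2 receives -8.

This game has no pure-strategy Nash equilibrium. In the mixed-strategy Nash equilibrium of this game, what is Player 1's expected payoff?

For Player 1 to be willing to mix, Player 1 must be indifferent between Top and Bottom, which pins down Player 2's mix.
  Player 1's expected payoff from Top: q·9 + (1−q)·(-7) = 16q - 7
  Player 1's expected payoff from Bottom: q·(-3) + (1−q)·8 = -11q + 8
  16q - 7 = -11q + 8  ⇒  27q = 15  ⇒  q = 5/9.
At equilibrium Player 1 is indifferent across rows, so Player 1's payoff equals the payoff from Top: (5/9)·9 + (4/9)·(-7) = 17/9.

17/9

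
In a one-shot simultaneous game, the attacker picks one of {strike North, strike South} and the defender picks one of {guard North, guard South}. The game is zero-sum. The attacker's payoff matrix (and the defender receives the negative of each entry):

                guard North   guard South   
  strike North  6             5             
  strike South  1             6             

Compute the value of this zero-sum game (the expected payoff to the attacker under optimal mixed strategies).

For the attacker to be willing to mix, the attacker must be indifferent between strike North and strike South, which pins down the defender's mix.
  the attacker's expected payoff from strike North: q·6 + (1−q)·5 = q + 5
  the attacker's expected payoff from strike South: q·1 + (1−q)·6 = -5q + 6
  q + 5 = -5q + 6  ⇒  6q = 1  ⇒  q = 1/6.
The value is the attacker's expected payoff against this mix (using strike North): (1/6)·6 + (5/6)·5 = 31/6.

v = 31/6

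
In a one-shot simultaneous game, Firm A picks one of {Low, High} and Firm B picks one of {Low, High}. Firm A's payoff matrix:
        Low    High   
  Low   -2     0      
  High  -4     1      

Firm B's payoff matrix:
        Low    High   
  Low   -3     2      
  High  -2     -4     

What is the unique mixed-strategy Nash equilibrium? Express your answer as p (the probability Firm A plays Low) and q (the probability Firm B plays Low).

p = 2/7, q = 1/3

In a mixed equilibrium Firm B is indifferent between Low and High; this condition fixes p.
  Firm B's payoff from Low: p·(-3) + (1−p)·(-2) = -p - 2
  Firm B's payoff from High: p·2 + (1−p)·(-4) = 6p - 4
  -p - 2 = 6p - 4  ⇒  -7p = -2  ⇒  p = 2/7.
Firm B's mix must leave Firm A indifferent between Low and High.
  Firm A's payoff from Low: q·(-2) + (1−q)·0 = -2q
  Firm A's payoff from High: q·(-4) + (1−q)·1 = -5q + 1
  -2q = -5q + 1  ⇒  3q = 1  ⇒  q = 1/3.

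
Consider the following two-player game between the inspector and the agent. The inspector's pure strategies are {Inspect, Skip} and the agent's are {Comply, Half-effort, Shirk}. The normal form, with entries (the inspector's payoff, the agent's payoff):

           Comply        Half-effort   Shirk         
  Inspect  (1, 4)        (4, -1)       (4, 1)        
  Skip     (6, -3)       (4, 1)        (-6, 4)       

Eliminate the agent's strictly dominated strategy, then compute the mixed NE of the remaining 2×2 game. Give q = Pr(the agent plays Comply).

q = 2/3

The agent's strategy Half-effort is strictly dominated by Shirk: 1 > -1 and 4 > 1. Eliminate Half-effort.
The agent's mix must leave the inspector indifferent between Inspect and Skip.
  the inspector's expected payoff from Inspect: q·1 + (1−q)·4 = -3q + 4
  the inspector's expected payoff from Skip: q·6 + (1−q)·(-6) = 12q - 6
  -3q + 4 = 12q - 6  ⇒  -15q = -10  ⇒  q = 2/3.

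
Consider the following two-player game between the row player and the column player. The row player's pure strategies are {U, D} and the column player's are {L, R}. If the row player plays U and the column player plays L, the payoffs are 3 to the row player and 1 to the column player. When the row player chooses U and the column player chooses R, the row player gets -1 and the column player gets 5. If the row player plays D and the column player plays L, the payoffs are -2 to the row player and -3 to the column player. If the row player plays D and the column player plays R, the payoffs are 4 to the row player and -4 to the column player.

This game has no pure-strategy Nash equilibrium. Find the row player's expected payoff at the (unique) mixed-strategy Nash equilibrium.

1

In a mixed equilibrium the row player is indifferent between U and D; this condition fixes q.
  the row player's payoff to U: q·3 + (1−q)·(-1) = 4q - 1
  the row player's payoff to D: q·(-2) + (1−q)·4 = -6q + 4
  4q - 1 = -6q + 4  ⇒  10q = 5  ⇒  q = 1/2.
At equilibrium the row player is indifferent across rows, so the row player's payoff equals the payoff from U: (1/2)·3 + (1/2)·(-1) = 1.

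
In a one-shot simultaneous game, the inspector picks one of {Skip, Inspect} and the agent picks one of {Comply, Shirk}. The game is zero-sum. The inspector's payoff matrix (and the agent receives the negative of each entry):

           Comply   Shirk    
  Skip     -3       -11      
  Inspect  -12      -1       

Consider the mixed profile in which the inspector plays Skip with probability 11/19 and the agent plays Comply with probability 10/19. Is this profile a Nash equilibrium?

Yes

Check the agent's indifference given the inspector's mix p = 11/19:
  payoff from Comply = 129/19; payoff from Shirk = 129/19 — equal.
Check the inspector's indifference given the agent's mix q = 10/19:
  payoff from Skip = -129/19; payoff from Inspect = -129/19 — equal.
Both players are indifferent, so neither can profitably deviate.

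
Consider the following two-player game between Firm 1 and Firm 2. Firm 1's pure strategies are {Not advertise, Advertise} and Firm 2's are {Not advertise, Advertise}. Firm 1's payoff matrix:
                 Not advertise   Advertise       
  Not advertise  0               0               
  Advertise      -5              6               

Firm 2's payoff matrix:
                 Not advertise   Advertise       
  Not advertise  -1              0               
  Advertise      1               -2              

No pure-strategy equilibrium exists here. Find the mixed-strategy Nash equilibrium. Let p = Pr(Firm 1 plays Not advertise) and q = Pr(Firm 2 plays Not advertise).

p = 3/4, q = 6/11

Firm 2's indifference between Not advertise and Advertise determines Firm 1's mixing probability p:
  Firm 2's payoff to Not advertise: p·(-1) + (1−p)·1 = -2p + 1
  Firm 2's payoff to Advertise: p·0 + (1−p)·(-2) = 2p - 2
  -2p + 1 = 2p - 2  ⇒  -4p = -3  ⇒  p = 3/4.
Set Firm 1's expected payoff from Not advertise equal to that from Advertise:
  Firm 1's expected payoff from Not advertise: q·0 + (1−q)·0 = 0
  Firm 1's expected payoff from Advertise: q·(-5) + (1−q)·6 = -11q + 6
  0 = -11q + 6  ⇒  11q = 6  ⇒  q = 6/11.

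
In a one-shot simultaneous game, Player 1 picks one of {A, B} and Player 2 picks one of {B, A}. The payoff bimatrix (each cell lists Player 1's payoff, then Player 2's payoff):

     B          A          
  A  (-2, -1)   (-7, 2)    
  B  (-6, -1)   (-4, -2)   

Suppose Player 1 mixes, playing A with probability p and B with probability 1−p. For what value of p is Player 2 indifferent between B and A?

p = 1/4

In a mixed equilibrium Player 2 is indifferent between B and A; this condition fixes p.
  Player 2's payoff from B: p·(-1) + (1−p)·(-1) = -1
  Player 2's payoff from A: p·2 + (1−p)·(-2) = 4p - 2
  -1 = 4p - 2  ⇒  -4p = -1  ⇒  p = 1/4.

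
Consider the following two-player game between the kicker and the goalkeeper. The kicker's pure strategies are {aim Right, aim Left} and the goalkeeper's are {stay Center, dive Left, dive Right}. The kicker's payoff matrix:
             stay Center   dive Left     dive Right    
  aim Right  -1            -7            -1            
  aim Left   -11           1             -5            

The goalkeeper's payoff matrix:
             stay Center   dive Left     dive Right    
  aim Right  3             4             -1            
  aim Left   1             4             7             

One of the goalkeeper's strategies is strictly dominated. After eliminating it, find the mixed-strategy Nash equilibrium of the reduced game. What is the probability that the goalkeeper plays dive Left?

The goalkeeper's strategy stay Center is strictly dominated by dive Left: 4 > 3 and 4 > 1. Eliminate stay Center.
For the kicker to be willing to mix, the kicker must be indifferent between aim Right and aim Left, which pins down the goalkeeper's mix.
  the kicker's expected payoff from aim Right: q·(-7) + (1−q)·(-1) = -6q - 1
  the kicker's expected payoff from aim Left: q·1 + (1−q)·(-5) = 6q - 5
  -6q - 1 = 6q - 5  ⇒  -12q = -4  ⇒  q = 1/3.

q = 1/3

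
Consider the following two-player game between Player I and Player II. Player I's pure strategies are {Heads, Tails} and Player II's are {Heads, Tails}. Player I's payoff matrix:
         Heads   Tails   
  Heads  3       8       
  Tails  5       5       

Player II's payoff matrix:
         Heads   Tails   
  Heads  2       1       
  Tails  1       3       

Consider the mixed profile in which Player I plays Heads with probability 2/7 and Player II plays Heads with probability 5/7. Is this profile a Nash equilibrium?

Given Player I's mix p = 2/7, Player II's payoff from Heads is 9/7 but from Tails is 17/7. Player II strictly prefers Tails, so Player II would not mix.
So the proposed profile is not a Nash equilibrium.

No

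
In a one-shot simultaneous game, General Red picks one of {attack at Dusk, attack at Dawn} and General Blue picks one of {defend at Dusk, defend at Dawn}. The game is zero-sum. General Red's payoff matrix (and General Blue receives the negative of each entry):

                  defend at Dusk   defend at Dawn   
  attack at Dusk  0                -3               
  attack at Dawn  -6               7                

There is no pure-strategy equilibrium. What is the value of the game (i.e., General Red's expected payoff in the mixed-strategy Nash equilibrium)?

v = -9/8

General Red's indifference between attack at Dusk and attack at Dawn determines General Blue's mixing probability q:
  General Red's payoff from attack at Dusk: q·0 + (1−q)·(-3) = 3q - 3
  General Red's payoff from attack at Dawn: q·(-6) + (1−q)·7 = -13q + 7
  3q - 3 = -13q + 7  ⇒  16q = 10  ⇒  q = 5/8.
The value is General Red's expected payoff against this mix (using attack at Dusk): (5/8)·0 + (3/8)·(-3) = -9/8.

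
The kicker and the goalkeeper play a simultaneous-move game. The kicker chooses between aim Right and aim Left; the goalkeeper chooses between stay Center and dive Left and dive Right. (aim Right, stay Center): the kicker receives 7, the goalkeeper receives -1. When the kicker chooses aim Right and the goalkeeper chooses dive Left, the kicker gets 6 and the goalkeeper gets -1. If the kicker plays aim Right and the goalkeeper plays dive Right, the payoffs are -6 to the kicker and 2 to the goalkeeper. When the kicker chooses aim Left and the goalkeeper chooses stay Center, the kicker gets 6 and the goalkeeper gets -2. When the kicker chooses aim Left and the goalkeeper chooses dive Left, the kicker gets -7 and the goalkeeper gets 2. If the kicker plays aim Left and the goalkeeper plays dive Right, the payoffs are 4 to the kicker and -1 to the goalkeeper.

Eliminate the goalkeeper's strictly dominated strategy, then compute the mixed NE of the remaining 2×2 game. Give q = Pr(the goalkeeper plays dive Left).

The goalkeeper's strategy stay Center is strictly dominated by dive Right: 2 > -1 and -1 > -2. Eliminate stay Center.
For the kicker to be willing to mix, the kicker must be indifferent between aim Right and aim Left, which pins down the goalkeeper's mix.
  the kicker's expected payoff from aim Right: q·6 + (1−q)·(-6) = 12q - 6
  the kicker's expected payoff from aim Left: q·(-7) + (1−q)·4 = -11q + 4
  12q - 6 = -11q + 4  ⇒  23q = 10  ⇒  q = 10/23.

q = 10/23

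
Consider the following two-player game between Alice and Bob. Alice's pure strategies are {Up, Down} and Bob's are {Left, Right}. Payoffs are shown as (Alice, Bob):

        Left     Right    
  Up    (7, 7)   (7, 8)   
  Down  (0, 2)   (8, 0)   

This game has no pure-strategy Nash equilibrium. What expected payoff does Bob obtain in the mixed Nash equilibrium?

For Bob to be willing to mix, Bob must be indifferent between Left and Right, which pins down Alice's mix.
  Bob's expected payoff from Left: p·7 + (1−p)·2 = 5p + 2
  Bob's expected payoff from Right: p·8 + (1−p)·0 = 8p
  5p + 2 = 8p  ⇒  -3p = -2  ⇒  p = 2/3.
At equilibrium Bob is indifferent across columns, so Bob's payoff equals the payoff from Left: (2/3)·7 + (1/3)·2 = 16/3.

16/3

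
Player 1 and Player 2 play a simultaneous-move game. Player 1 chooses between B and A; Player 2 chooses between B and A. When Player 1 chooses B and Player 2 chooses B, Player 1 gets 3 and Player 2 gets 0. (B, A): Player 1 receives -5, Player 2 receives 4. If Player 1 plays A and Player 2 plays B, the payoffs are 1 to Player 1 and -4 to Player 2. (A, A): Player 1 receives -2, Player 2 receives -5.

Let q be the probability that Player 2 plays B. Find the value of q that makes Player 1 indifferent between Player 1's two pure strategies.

q = 3/5

Player 2's mix must leave Player 1 indifferent between B and A.
  Player 1's payoff from B: q·3 + (1−q)·(-5) = 8q - 5
  Player 1's payoff from A: q·1 + (1−q)·(-2) = 3q - 2
  8q - 5 = 3q - 2  ⇒  5q = 3  ⇒  q = 3/5.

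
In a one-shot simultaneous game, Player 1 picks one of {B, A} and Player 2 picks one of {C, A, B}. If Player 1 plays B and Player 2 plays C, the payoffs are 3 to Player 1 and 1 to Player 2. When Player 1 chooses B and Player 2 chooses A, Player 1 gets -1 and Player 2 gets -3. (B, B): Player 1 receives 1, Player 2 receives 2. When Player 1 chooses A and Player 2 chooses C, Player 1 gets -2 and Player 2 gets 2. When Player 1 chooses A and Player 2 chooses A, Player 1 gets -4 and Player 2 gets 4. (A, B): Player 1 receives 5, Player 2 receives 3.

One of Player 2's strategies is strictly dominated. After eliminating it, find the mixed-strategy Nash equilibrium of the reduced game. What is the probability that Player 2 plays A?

Player 2's strategy C is strictly dominated by B: 2 > 1 and 3 > 2. Eliminate C.
Player 2's mix must leave Player 1 indifferent between B and A.
  Player 1's expected payoff from B: q·(-1) + (1−q)·1 = -2q + 1
  Player 1's expected payoff from A: q·(-4) + (1−q)·5 = -9q + 5
  -2q + 1 = -9q + 5  ⇒  7q = 4  ⇒  q = 4/7.

q = 4/7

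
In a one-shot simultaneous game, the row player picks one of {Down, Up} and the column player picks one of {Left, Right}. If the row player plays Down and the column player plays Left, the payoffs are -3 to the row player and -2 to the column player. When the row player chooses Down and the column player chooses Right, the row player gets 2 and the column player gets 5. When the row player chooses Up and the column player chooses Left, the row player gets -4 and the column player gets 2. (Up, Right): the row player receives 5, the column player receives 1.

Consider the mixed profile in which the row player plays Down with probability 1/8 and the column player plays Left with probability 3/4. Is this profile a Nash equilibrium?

Yes

Check the column player's indifference given the row player's mix p = 1/8:
  payoff from Left = 3/2; payoff from Right = 3/2 — equal.
Check the row player's indifference given the column player's mix q = 3/4:
  payoff from Down = -7/4; payoff from Up = -7/4 — equal.
Both players are indifferent, so neither can profitably deviate.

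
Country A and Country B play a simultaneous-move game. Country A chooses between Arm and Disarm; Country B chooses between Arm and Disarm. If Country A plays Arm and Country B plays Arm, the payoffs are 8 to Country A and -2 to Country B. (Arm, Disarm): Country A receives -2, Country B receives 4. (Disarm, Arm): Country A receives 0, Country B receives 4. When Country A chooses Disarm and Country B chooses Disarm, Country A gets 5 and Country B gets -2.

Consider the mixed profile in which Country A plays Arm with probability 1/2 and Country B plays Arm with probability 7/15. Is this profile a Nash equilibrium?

Check Country B's indifference given Country A's mix p = 1/2:
  payoff from Arm = 1; payoff from Disarm = 1 — equal.
Check Country A's indifference given Country B's mix q = 7/15:
  payoff from Arm = 8/3; payoff from Disarm = 8/3 — equal.
Both players are indifferent, so neither can profitably deviate.

Yes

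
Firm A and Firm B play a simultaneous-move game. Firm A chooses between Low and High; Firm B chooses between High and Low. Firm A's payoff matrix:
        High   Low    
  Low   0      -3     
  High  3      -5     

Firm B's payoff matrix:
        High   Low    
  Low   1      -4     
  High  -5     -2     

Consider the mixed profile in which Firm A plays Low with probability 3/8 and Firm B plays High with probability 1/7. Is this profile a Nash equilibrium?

No

Given Firm B's mix q = 1/7, Firm A's payoff from Low is -18/7 but from High is -27/7. Firm A strictly prefers Low, so Firm A would not mix.
So the proposed profile is not a Nash equilibrium.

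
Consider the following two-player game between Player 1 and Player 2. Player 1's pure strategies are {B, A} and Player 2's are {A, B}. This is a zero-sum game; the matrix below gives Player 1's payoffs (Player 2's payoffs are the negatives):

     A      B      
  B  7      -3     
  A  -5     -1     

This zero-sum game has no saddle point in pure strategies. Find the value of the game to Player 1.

v = -11/7

For Player 1 to be willing to mix, Player 1 must be indifferent between B and A, which pins down Player 2's mix.
  Player 1's payoff from B: q·7 + (1−q)·(-3) = 10q - 3
  Player 1's payoff from A: q·(-5) + (1−q)·(-1) = -4q - 1
  10q - 3 = -4q - 1  ⇒  14q = 2  ⇒  q = 1/7.
The value is Player 1's expected payoff against this mix (using B): (1/7)·7 + (6/7)·(-3) = -11/7.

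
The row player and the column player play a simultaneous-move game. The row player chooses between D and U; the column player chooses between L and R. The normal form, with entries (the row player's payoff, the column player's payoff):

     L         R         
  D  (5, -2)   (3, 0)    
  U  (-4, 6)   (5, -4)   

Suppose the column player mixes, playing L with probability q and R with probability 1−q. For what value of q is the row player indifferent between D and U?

q = 2/11

For the row player to be willing to mix, the row player must be indifferent between D and U, which pins down the column player's mix.
  the row player's payoff to D: q·5 + (1−q)·3 = 2q + 3
  the row player's payoff to U: q·(-4) + (1−q)·5 = -9q + 5
  2q + 3 = -9q + 5  ⇒  11q = 2  ⇒  q = 2/11.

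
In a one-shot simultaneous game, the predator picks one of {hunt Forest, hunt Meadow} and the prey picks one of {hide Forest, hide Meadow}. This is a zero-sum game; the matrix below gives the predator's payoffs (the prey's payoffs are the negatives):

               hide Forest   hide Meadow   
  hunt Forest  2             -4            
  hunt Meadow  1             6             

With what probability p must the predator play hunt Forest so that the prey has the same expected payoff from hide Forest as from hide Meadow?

The predator's mix must leave the prey indifferent between hide Forest and hide Meadow.
  the prey's payoff to hide Forest: p·(-2) + (1−p)·(-1) = -p - 1
  the prey's payoff to hide Meadow: p·4 + (1−p)·(-6) = 10p - 6
  -p - 1 = 10p - 6  ⇒  -11p = -5  ⇒  p = 5/11.

p = 5/11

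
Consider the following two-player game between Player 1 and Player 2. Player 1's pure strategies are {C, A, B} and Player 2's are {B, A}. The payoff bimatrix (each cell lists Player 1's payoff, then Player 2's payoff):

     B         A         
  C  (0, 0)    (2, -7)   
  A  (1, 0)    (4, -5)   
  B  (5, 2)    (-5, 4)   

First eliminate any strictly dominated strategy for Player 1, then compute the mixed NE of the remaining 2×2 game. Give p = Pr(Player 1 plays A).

p = 2/7

Player 1's strategy C is strictly dominated by A: 1 > 0 and 4 > 2. Eliminate C.
Player 2's indifference between B and A determines Player 1's mixing probability p:
  Player 2's payoff to B: p·0 + (1−p)·2 = -2p + 2
  Player 2's payoff to A: p·(-5) + (1−p)·4 = -9p + 4
  -2p + 2 = -9p + 4  ⇒  7p = 2  ⇒  p = 2/7.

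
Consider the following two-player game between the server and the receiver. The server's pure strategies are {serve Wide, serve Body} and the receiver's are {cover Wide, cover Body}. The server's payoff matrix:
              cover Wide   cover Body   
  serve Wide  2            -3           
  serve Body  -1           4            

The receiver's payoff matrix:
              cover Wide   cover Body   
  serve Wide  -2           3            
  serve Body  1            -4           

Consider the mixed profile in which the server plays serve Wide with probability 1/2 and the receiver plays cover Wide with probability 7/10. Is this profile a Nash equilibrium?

Yes

Check the receiver's indifference given the server's mix p = 1/2:
  payoff from cover Wide = -1/2; payoff from cover Body = -1/2 — equal.
Check the server's indifference given the receiver's mix q = 7/10:
  payoff from serve Wide = 1/2; payoff from serve Body = 1/2 — equal.
Both players are indifferent, so neither can profitably deviate.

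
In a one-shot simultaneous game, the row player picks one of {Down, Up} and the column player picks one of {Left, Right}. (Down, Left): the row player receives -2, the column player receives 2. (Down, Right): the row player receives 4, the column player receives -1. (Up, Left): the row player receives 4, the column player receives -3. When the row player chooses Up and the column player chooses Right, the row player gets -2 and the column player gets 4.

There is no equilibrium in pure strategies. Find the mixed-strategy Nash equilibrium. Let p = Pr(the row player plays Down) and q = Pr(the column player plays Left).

In a mixed equilibrium the column player is indifferent between Left and Right; this condition fixes p.
  the column player's payoff from Left: p·2 + (1−p)·(-3) = 5p - 3
  the column player's payoff from Right: p·(-1) + (1−p)·4 = -5p + 4
  5p - 3 = -5p + 4  ⇒  10p = 7  ⇒  p = 7/10.
The column player's mix must leave the row player indifferent between Down and Up.
  the row player's expected payoff from Down: q·(-2) + (1−q)·4 = -6q + 4
  the row player's expected payoff from Up: q·4 + (1−q)·(-2) = 6q - 2
  -6q + 4 = 6q - 2  ⇒  -12q = -6  ⇒  q = 1/2.

p = 7/10, q = 1/2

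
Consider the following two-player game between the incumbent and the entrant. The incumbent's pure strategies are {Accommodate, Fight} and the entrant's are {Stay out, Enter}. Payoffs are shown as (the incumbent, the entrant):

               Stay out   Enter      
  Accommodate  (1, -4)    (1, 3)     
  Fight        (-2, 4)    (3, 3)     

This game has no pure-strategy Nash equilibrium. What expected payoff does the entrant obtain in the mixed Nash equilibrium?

Set the entrant's expected payoff from Stay out equal to that from Enter:
  the entrant's payoff to Stay out: p·(-4) + (1−p)·4 = -8p + 4
  the entrant's payoff to Enter: p·3 + (1−p)·3 = 3
  -8p + 4 = 3  ⇒  -8p = -1  ⇒  p = 1/8.
At equilibrium the entrant is indifferent across columns, so the entrant's payoff equals the payoff from Stay out: (1/8)·(-4) + (7/8)·4 = 3.

3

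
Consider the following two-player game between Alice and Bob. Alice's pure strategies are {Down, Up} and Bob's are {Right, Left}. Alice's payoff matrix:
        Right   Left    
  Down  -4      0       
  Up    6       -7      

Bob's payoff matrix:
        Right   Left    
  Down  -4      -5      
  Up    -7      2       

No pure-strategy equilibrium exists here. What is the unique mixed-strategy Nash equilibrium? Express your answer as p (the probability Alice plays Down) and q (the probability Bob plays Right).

Alice's mix must leave Bob indifferent between Right and Left.
  Bob's expected payoff from Right: p·(-4) + (1−p)·(-7) = 3p - 7
  Bob's expected payoff from Left: p·(-5) + (1−p)·2 = -7p + 2
  3p - 7 = -7p + 2  ⇒  10p = 9  ⇒  p = 9/10.
In a mixed equilibrium Alice is indifferent between Down and Up; this condition fixes q.
  Alice's payoff from Down: q·(-4) + (1−q)·0 = -4q
  Alice's payoff from Up: q·6 + (1−q)·(-7) = 13q - 7
  -4q = 13q - 7  ⇒  -17q = -7  ⇒  q = 7/17.

p = 9/10, q = 7/17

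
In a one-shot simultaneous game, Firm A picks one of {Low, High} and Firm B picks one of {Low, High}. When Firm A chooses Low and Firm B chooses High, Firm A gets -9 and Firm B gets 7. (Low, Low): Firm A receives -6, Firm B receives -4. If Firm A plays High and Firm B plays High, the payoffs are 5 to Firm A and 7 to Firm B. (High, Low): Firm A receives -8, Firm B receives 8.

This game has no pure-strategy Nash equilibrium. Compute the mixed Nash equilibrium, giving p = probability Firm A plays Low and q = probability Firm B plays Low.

In a mixed equilibrium Firm B is indifferent between Low and High; this condition fixes p.
  Firm B's payoff to Low: p·(-4) + (1−p)·8 = -12p + 8
  Firm B's payoff to High: p·7 + (1−p)·7 = 7
  -12p + 8 = 7  ⇒  -12p = -1  ⇒  p = 1/12.
Firm B's mix must leave Firm A indifferent between Low and High.
  Firm A's payoff to Low: q·(-6) + (1−q)·(-9) = 3q - 9
  Firm A's payoff to High: q·(-8) + (1−q)·5 = -13q + 5
  3q - 9 = -13q + 5  ⇒  16q = 14  ⇒  q = 7/8.

p = 1/12, q = 7/8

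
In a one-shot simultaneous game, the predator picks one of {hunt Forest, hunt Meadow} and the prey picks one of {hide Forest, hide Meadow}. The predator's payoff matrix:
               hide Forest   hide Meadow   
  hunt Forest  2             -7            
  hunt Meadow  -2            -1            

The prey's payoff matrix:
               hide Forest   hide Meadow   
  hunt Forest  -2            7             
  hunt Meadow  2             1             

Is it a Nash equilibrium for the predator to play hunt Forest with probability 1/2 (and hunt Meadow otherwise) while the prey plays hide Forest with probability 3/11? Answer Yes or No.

No

Given the predator's mix p = 1/2, the prey's payoff from hide Forest is 0 but from hide Meadow is 4. The prey strictly prefers hide Meadow, so the prey would not mix.
So the proposed profile is not a Nash equilibrium.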